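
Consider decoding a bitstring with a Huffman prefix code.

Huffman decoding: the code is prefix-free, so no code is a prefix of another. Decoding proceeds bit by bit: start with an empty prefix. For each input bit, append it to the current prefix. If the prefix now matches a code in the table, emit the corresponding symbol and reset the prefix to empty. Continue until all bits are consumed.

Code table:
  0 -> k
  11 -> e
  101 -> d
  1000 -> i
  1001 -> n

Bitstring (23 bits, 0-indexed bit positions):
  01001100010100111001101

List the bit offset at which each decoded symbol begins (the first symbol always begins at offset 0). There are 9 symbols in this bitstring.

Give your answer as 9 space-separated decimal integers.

Answer: 0 1 5 9 12 13 14 16 20

Derivation:
Bit 0: prefix='0' -> emit 'k', reset
Bit 1: prefix='1' (no match yet)
Bit 2: prefix='10' (no match yet)
Bit 3: prefix='100' (no match yet)
Bit 4: prefix='1001' -> emit 'n', reset
Bit 5: prefix='1' (no match yet)
Bit 6: prefix='10' (no match yet)
Bit 7: prefix='100' (no match yet)
Bit 8: prefix='1000' -> emit 'i', reset
Bit 9: prefix='1' (no match yet)
Bit 10: prefix='10' (no match yet)
Bit 11: prefix='101' -> emit 'd', reset
Bit 12: prefix='0' -> emit 'k', reset
Bit 13: prefix='0' -> emit 'k', reset
Bit 14: prefix='1' (no match yet)
Bit 15: prefix='11' -> emit 'e', reset
Bit 16: prefix='1' (no match yet)
Bit 17: prefix='10' (no match yet)
Bit 18: prefix='100' (no match yet)
Bit 19: prefix='1001' -> emit 'n', reset
Bit 20: prefix='1' (no match yet)
Bit 21: prefix='10' (no match yet)
Bit 22: prefix='101' -> emit 'd', reset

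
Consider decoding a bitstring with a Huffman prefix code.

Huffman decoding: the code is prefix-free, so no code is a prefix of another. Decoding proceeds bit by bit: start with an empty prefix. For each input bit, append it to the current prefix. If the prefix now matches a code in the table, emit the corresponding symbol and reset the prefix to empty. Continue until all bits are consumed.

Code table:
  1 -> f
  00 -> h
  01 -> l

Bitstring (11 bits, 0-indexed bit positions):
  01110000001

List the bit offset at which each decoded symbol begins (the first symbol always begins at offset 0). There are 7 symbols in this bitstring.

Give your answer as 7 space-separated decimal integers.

Answer: 0 2 3 4 6 8 10

Derivation:
Bit 0: prefix='0' (no match yet)
Bit 1: prefix='01' -> emit 'l', reset
Bit 2: prefix='1' -> emit 'f', reset
Bit 3: prefix='1' -> emit 'f', reset
Bit 4: prefix='0' (no match yet)
Bit 5: prefix='00' -> emit 'h', reset
Bit 6: prefix='0' (no match yet)
Bit 7: prefix='00' -> emit 'h', reset
Bit 8: prefix='0' (no match yet)
Bit 9: prefix='00' -> emit 'h', reset
Bit 10: prefix='1' -> emit 'f', reset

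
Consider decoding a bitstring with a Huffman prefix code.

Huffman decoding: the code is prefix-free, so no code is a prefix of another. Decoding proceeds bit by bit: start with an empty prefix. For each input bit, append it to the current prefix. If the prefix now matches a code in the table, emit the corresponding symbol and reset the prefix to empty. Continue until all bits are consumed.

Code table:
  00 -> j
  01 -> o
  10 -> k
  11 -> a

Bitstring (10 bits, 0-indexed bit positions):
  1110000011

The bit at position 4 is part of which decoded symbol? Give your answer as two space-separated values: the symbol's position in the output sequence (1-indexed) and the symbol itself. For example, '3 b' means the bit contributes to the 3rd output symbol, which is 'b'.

Answer: 3 j

Derivation:
Bit 0: prefix='1' (no match yet)
Bit 1: prefix='11' -> emit 'a', reset
Bit 2: prefix='1' (no match yet)
Bit 3: prefix='10' -> emit 'k', reset
Bit 4: prefix='0' (no match yet)
Bit 5: prefix='00' -> emit 'j', reset
Bit 6: prefix='0' (no match yet)
Bit 7: prefix='00' -> emit 'j', reset
Bit 8: prefix='1' (no match yet)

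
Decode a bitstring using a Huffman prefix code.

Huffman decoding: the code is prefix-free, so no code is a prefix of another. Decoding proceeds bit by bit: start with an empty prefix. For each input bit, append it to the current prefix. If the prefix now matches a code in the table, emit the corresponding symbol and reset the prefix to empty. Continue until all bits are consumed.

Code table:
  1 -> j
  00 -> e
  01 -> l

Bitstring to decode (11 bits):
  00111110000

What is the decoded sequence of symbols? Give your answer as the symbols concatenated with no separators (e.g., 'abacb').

Answer: ejjjjjee

Derivation:
Bit 0: prefix='0' (no match yet)
Bit 1: prefix='00' -> emit 'e', reset
Bit 2: prefix='1' -> emit 'j', reset
Bit 3: prefix='1' -> emit 'j', reset
Bit 4: prefix='1' -> emit 'j', reset
Bit 5: prefix='1' -> emit 'j', reset
Bit 6: prefix='1' -> emit 'j', reset
Bit 7: prefix='0' (no match yet)
Bit 8: prefix='00' -> emit 'e', reset
Bit 9: prefix='0' (no match yet)
Bit 10: prefix='00' -> emit 'e', reset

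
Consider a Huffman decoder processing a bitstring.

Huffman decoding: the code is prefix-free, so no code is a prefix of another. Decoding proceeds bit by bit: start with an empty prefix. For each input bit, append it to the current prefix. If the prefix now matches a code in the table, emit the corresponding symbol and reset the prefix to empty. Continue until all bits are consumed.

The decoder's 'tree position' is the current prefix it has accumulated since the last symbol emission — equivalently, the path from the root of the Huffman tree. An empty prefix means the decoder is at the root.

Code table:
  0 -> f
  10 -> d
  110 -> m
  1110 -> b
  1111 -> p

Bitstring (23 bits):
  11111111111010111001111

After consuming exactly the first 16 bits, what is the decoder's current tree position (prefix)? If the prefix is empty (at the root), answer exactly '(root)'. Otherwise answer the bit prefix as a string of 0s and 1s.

Bit 0: prefix='1' (no match yet)
Bit 1: prefix='11' (no match yet)
Bit 2: prefix='111' (no match yet)
Bit 3: prefix='1111' -> emit 'p', reset
Bit 4: prefix='1' (no match yet)
Bit 5: prefix='11' (no match yet)
Bit 6: prefix='111' (no match yet)
Bit 7: prefix='1111' -> emit 'p', reset
Bit 8: prefix='1' (no match yet)
Bit 9: prefix='11' (no match yet)
Bit 10: prefix='111' (no match yet)
Bit 11: prefix='1110' -> emit 'b', reset
Bit 12: prefix='1' (no match yet)
Bit 13: prefix='10' -> emit 'd', reset
Bit 14: prefix='1' (no match yet)
Bit 15: prefix='11' (no match yet)

Answer: 11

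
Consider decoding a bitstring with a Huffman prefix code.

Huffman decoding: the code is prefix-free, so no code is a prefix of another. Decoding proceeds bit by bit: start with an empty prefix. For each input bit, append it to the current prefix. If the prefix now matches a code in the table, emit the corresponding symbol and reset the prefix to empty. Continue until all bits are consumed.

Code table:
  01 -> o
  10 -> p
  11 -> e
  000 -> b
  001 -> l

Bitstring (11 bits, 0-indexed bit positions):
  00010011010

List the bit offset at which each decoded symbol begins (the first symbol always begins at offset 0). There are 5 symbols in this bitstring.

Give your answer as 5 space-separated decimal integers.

Answer: 0 3 5 7 9

Derivation:
Bit 0: prefix='0' (no match yet)
Bit 1: prefix='00' (no match yet)
Bit 2: prefix='000' -> emit 'b', reset
Bit 3: prefix='1' (no match yet)
Bit 4: prefix='10' -> emit 'p', reset
Bit 5: prefix='0' (no match yet)
Bit 6: prefix='01' -> emit 'o', reset
Bit 7: prefix='1' (no match yet)
Bit 8: prefix='10' -> emit 'p', reset
Bit 9: prefix='1' (no match yet)
Bit 10: prefix='10' -> emit 'p', reset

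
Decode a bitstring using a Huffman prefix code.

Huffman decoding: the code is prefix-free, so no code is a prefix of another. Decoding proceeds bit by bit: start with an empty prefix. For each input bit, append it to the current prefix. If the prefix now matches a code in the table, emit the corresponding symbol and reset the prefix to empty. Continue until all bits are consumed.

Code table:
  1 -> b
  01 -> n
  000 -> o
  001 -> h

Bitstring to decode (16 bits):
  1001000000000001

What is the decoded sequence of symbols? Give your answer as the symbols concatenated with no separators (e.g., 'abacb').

Answer: bhoooh

Derivation:
Bit 0: prefix='1' -> emit 'b', reset
Bit 1: prefix='0' (no match yet)
Bit 2: prefix='00' (no match yet)
Bit 3: prefix='001' -> emit 'h', reset
Bit 4: prefix='0' (no match yet)
Bit 5: prefix='00' (no match yet)
Bit 6: prefix='000' -> emit 'o', reset
Bit 7: prefix='0' (no match yet)
Bit 8: prefix='00' (no match yet)
Bit 9: prefix='000' -> emit 'o', reset
Bit 10: prefix='0' (no match yet)
Bit 11: prefix='00' (no match yet)
Bit 12: prefix='000' -> emit 'o', reset
Bit 13: prefix='0' (no match yet)
Bit 14: prefix='00' (no match yet)
Bit 15: prefix='001' -> emit 'h', reset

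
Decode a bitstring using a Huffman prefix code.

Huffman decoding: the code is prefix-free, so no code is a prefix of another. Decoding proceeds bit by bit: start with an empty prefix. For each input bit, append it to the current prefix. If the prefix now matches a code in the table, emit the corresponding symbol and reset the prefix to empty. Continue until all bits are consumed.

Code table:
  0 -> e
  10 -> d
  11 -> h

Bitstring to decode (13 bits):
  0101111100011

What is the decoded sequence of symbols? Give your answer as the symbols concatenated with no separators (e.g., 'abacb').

Bit 0: prefix='0' -> emit 'e', reset
Bit 1: prefix='1' (no match yet)
Bit 2: prefix='10' -> emit 'd', reset
Bit 3: prefix='1' (no match yet)
Bit 4: prefix='11' -> emit 'h', reset
Bit 5: prefix='1' (no match yet)
Bit 6: prefix='11' -> emit 'h', reset
Bit 7: prefix='1' (no match yet)
Bit 8: prefix='10' -> emit 'd', reset
Bit 9: prefix='0' -> emit 'e', reset
Bit 10: prefix='0' -> emit 'e', reset
Bit 11: prefix='1' (no match yet)
Bit 12: prefix='11' -> emit 'h', reset

Answer: edhhdeeh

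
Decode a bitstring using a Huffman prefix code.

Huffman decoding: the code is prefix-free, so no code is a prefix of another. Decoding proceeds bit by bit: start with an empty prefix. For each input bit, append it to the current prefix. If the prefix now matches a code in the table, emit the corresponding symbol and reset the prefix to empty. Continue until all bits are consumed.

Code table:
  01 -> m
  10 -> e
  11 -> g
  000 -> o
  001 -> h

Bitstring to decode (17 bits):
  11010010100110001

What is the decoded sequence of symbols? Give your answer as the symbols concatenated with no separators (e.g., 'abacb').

Bit 0: prefix='1' (no match yet)
Bit 1: prefix='11' -> emit 'g', reset
Bit 2: prefix='0' (no match yet)
Bit 3: prefix='01' -> emit 'm', reset
Bit 4: prefix='0' (no match yet)
Bit 5: prefix='00' (no match yet)
Bit 6: prefix='001' -> emit 'h', reset
Bit 7: prefix='0' (no match yet)
Bit 8: prefix='01' -> emit 'm', reset
Bit 9: prefix='0' (no match yet)
Bit 10: prefix='00' (no match yet)
Bit 11: prefix='001' -> emit 'h', reset
Bit 12: prefix='1' (no match yet)
Bit 13: prefix='10' -> emit 'e', reset
Bit 14: prefix='0' (no match yet)
Bit 15: prefix='00' (no match yet)
Bit 16: prefix='001' -> emit 'h', reset

Answer: gmhmheh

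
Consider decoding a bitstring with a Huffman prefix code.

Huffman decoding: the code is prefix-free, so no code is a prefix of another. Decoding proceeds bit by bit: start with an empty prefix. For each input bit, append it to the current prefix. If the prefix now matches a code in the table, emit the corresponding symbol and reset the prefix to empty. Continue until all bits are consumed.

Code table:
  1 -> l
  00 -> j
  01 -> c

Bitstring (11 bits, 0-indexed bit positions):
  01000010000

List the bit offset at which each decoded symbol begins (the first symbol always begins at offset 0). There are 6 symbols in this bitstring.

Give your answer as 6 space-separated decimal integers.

Bit 0: prefix='0' (no match yet)
Bit 1: prefix='01' -> emit 'c', reset
Bit 2: prefix='0' (no match yet)
Bit 3: prefix='00' -> emit 'j', reset
Bit 4: prefix='0' (no match yet)
Bit 5: prefix='00' -> emit 'j', reset
Bit 6: prefix='1' -> emit 'l', reset
Bit 7: prefix='0' (no match yet)
Bit 8: prefix='00' -> emit 'j', reset
Bit 9: prefix='0' (no match yet)
Bit 10: prefix='00' -> emit 'j', reset

Answer: 0 2 4 6 7 9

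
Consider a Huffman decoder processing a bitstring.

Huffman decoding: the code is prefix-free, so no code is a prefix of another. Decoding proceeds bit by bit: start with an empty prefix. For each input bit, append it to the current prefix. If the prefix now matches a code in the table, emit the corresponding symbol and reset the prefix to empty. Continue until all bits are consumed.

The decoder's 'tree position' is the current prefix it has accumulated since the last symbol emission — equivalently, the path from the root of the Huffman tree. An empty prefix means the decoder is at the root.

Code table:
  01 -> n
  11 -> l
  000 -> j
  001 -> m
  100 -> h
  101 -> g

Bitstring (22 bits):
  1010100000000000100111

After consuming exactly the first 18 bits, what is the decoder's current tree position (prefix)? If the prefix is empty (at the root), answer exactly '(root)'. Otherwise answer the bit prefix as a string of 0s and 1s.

Answer: 0

Derivation:
Bit 0: prefix='1' (no match yet)
Bit 1: prefix='10' (no match yet)
Bit 2: prefix='101' -> emit 'g', reset
Bit 3: prefix='0' (no match yet)
Bit 4: prefix='01' -> emit 'n', reset
Bit 5: prefix='0' (no match yet)
Bit 6: prefix='00' (no match yet)
Bit 7: prefix='000' -> emit 'j', reset
Bit 8: prefix='0' (no match yet)
Bit 9: prefix='00' (no match yet)
Bit 10: prefix='000' -> emit 'j', reset
Bit 11: prefix='0' (no match yet)
Bit 12: prefix='00' (no match yet)
Bit 13: prefix='000' -> emit 'j', reset
Bit 14: prefix='0' (no match yet)
Bit 15: prefix='00' (no match yet)
Bit 16: prefix='001' -> emit 'm', reset
Bit 17: prefix='0' (no match yet)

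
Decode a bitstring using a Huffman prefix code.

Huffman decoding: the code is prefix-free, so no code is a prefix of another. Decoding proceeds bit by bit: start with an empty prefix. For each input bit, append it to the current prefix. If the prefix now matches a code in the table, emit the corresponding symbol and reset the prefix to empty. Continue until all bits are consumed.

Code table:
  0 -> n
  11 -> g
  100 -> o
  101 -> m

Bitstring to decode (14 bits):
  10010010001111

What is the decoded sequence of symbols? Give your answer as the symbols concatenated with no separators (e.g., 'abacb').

Bit 0: prefix='1' (no match yet)
Bit 1: prefix='10' (no match yet)
Bit 2: prefix='100' -> emit 'o', reset
Bit 3: prefix='1' (no match yet)
Bit 4: prefix='10' (no match yet)
Bit 5: prefix='100' -> emit 'o', reset
Bit 6: prefix='1' (no match yet)
Bit 7: prefix='10' (no match yet)
Bit 8: prefix='100' -> emit 'o', reset
Bit 9: prefix='0' -> emit 'n', reset
Bit 10: prefix='1' (no match yet)
Bit 11: prefix='11' -> emit 'g', reset
Bit 12: prefix='1' (no match yet)
Bit 13: prefix='11' -> emit 'g', reset

Answer: ooongg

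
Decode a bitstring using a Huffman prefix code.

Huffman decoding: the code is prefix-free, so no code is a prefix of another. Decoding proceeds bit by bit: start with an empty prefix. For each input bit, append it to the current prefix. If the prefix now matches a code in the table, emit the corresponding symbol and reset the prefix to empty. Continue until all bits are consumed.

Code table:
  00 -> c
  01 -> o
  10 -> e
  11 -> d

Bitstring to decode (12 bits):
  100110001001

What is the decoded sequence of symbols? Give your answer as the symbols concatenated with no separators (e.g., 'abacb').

Bit 0: prefix='1' (no match yet)
Bit 1: prefix='10' -> emit 'e', reset
Bit 2: prefix='0' (no match yet)
Bit 3: prefix='01' -> emit 'o', reset
Bit 4: prefix='1' (no match yet)
Bit 5: prefix='10' -> emit 'e', reset
Bit 6: prefix='0' (no match yet)
Bit 7: prefix='00' -> emit 'c', reset
Bit 8: prefix='1' (no match yet)
Bit 9: prefix='10' -> emit 'e', reset
Bit 10: prefix='0' (no match yet)
Bit 11: prefix='01' -> emit 'o', reset

Answer: eoeceo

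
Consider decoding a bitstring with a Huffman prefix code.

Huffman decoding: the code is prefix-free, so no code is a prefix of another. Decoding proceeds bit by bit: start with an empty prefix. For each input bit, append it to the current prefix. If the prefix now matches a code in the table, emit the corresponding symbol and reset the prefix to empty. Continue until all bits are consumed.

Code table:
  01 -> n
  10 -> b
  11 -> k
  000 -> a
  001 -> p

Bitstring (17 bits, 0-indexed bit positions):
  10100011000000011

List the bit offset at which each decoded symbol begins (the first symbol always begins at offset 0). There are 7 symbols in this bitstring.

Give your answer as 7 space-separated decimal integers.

Answer: 0 2 4 7 9 12 15

Derivation:
Bit 0: prefix='1' (no match yet)
Bit 1: prefix='10' -> emit 'b', reset
Bit 2: prefix='1' (no match yet)
Bit 3: prefix='10' -> emit 'b', reset
Bit 4: prefix='0' (no match yet)
Bit 5: prefix='00' (no match yet)
Bit 6: prefix='001' -> emit 'p', reset
Bit 7: prefix='1' (no match yet)
Bit 8: prefix='10' -> emit 'b', reset
Bit 9: prefix='0' (no match yet)
Bit 10: prefix='00' (no match yet)
Bit 11: prefix='000' -> emit 'a', reset
Bit 12: prefix='0' (no match yet)
Bit 13: prefix='00' (no match yet)
Bit 14: prefix='000' -> emit 'a', reset
Bit 15: prefix='1' (no match yet)
Bit 16: prefix='11' -> emit 'k', reset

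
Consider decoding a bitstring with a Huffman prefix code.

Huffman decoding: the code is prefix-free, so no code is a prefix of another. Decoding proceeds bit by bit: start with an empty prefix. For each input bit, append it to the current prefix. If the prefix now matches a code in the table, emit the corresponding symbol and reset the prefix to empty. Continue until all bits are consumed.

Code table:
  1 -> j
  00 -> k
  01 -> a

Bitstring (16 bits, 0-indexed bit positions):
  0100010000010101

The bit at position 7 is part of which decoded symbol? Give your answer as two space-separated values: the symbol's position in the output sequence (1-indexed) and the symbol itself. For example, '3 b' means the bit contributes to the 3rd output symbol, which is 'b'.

Bit 0: prefix='0' (no match yet)
Bit 1: prefix='01' -> emit 'a', reset
Bit 2: prefix='0' (no match yet)
Bit 3: prefix='00' -> emit 'k', reset
Bit 4: prefix='0' (no match yet)
Bit 5: prefix='01' -> emit 'a', reset
Bit 6: prefix='0' (no match yet)
Bit 7: prefix='00' -> emit 'k', reset
Bit 8: prefix='0' (no match yet)
Bit 9: prefix='00' -> emit 'k', reset
Bit 10: prefix='0' (no match yet)
Bit 11: prefix='01' -> emit 'a', reset

Answer: 4 k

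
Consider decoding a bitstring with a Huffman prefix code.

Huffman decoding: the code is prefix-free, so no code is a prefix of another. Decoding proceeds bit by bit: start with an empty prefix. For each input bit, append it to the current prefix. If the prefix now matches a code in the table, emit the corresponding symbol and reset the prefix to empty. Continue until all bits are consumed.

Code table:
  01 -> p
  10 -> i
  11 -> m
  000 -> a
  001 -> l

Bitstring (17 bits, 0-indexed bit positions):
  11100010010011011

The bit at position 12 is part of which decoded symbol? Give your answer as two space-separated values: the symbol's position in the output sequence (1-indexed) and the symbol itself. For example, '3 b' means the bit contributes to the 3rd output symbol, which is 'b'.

Bit 0: prefix='1' (no match yet)
Bit 1: prefix='11' -> emit 'm', reset
Bit 2: prefix='1' (no match yet)
Bit 3: prefix='10' -> emit 'i', reset
Bit 4: prefix='0' (no match yet)
Bit 5: prefix='00' (no match yet)
Bit 6: prefix='001' -> emit 'l', reset
Bit 7: prefix='0' (no match yet)
Bit 8: prefix='00' (no match yet)
Bit 9: prefix='001' -> emit 'l', reset
Bit 10: prefix='0' (no match yet)
Bit 11: prefix='00' (no match yet)
Bit 12: prefix='001' -> emit 'l', reset
Bit 13: prefix='1' (no match yet)
Bit 14: prefix='10' -> emit 'i', reset
Bit 15: prefix='1' (no match yet)
Bit 16: prefix='11' -> emit 'm', reset

Answer: 5 l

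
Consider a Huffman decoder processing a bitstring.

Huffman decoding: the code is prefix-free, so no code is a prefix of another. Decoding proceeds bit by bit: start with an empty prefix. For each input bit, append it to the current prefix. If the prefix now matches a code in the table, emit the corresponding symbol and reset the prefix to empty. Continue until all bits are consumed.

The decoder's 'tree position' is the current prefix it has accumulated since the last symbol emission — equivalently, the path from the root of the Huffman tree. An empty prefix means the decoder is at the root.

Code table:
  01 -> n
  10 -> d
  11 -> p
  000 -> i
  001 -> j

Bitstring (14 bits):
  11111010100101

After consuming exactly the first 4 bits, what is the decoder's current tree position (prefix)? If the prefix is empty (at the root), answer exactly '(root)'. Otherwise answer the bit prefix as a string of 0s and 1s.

Bit 0: prefix='1' (no match yet)
Bit 1: prefix='11' -> emit 'p', reset
Bit 2: prefix='1' (no match yet)
Bit 3: prefix='11' -> emit 'p', reset

Answer: (root)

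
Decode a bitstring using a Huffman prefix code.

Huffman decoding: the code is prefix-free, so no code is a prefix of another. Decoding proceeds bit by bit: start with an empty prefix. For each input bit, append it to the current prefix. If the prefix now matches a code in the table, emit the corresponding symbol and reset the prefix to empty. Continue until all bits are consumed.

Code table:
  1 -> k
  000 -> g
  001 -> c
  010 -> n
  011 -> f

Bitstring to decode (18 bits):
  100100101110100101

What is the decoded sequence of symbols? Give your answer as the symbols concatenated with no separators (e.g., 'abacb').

Bit 0: prefix='1' -> emit 'k', reset
Bit 1: prefix='0' (no match yet)
Bit 2: prefix='00' (no match yet)
Bit 3: prefix='001' -> emit 'c', reset
Bit 4: prefix='0' (no match yet)
Bit 5: prefix='00' (no match yet)
Bit 6: prefix='001' -> emit 'c', reset
Bit 7: prefix='0' (no match yet)
Bit 8: prefix='01' (no match yet)
Bit 9: prefix='011' -> emit 'f', reset
Bit 10: prefix='1' -> emit 'k', reset
Bit 11: prefix='0' (no match yet)
Bit 12: prefix='01' (no match yet)
Bit 13: prefix='010' -> emit 'n', reset
Bit 14: prefix='0' (no match yet)
Bit 15: prefix='01' (no match yet)
Bit 16: prefix='010' -> emit 'n', reset
Bit 17: prefix='1' -> emit 'k', reset

Answer: kccfknnk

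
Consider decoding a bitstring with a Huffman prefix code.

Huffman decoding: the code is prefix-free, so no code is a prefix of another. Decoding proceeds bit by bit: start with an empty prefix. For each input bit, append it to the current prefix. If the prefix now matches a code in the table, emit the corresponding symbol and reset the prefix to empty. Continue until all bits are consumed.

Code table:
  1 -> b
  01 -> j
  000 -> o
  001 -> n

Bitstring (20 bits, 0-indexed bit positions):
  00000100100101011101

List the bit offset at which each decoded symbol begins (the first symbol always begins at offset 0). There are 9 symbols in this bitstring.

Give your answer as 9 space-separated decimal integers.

Bit 0: prefix='0' (no match yet)
Bit 1: prefix='00' (no match yet)
Bit 2: prefix='000' -> emit 'o', reset
Bit 3: prefix='0' (no match yet)
Bit 4: prefix='00' (no match yet)
Bit 5: prefix='001' -> emit 'n', reset
Bit 6: prefix='0' (no match yet)
Bit 7: prefix='00' (no match yet)
Bit 8: prefix='001' -> emit 'n', reset
Bit 9: prefix='0' (no match yet)
Bit 10: prefix='00' (no match yet)
Bit 11: prefix='001' -> emit 'n', reset
Bit 12: prefix='0' (no match yet)
Bit 13: prefix='01' -> emit 'j', reset
Bit 14: prefix='0' (no match yet)
Bit 15: prefix='01' -> emit 'j', reset
Bit 16: prefix='1' -> emit 'b', reset
Bit 17: prefix='1' -> emit 'b', reset
Bit 18: prefix='0' (no match yet)
Bit 19: prefix='01' -> emit 'j', reset

Answer: 0 3 6 9 12 14 16 17 18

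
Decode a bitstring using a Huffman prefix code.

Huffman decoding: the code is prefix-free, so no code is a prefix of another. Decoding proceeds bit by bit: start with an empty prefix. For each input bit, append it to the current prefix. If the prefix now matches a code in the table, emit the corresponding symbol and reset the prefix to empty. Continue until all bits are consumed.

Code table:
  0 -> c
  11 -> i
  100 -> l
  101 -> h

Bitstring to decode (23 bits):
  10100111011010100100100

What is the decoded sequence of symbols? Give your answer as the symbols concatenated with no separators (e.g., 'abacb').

Bit 0: prefix='1' (no match yet)
Bit 1: prefix='10' (no match yet)
Bit 2: prefix='101' -> emit 'h', reset
Bit 3: prefix='0' -> emit 'c', reset
Bit 4: prefix='0' -> emit 'c', reset
Bit 5: prefix='1' (no match yet)
Bit 6: prefix='11' -> emit 'i', reset
Bit 7: prefix='1' (no match yet)
Bit 8: prefix='10' (no match yet)
Bit 9: prefix='101' -> emit 'h', reset
Bit 10: prefix='1' (no match yet)
Bit 11: prefix='10' (no match yet)
Bit 12: prefix='101' -> emit 'h', reset
Bit 13: prefix='0' -> emit 'c', reset
Bit 14: prefix='1' (no match yet)
Bit 15: prefix='10' (no match yet)
Bit 16: prefix='100' -> emit 'l', reset
Bit 17: prefix='1' (no match yet)
Bit 18: prefix='10' (no match yet)
Bit 19: prefix='100' -> emit 'l', reset
Bit 20: prefix='1' (no match yet)
Bit 21: prefix='10' (no match yet)
Bit 22: prefix='100' -> emit 'l', reset

Answer: hccihhclll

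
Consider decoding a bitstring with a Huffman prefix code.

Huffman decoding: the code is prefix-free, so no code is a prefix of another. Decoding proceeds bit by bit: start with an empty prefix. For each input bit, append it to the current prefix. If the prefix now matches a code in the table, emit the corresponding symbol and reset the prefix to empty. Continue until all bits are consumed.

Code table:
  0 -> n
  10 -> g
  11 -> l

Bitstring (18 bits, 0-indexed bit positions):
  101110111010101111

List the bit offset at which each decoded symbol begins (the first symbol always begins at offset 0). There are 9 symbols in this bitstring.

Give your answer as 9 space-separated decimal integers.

Bit 0: prefix='1' (no match yet)
Bit 1: prefix='10' -> emit 'g', reset
Bit 2: prefix='1' (no match yet)
Bit 3: prefix='11' -> emit 'l', reset
Bit 4: prefix='1' (no match yet)
Bit 5: prefix='10' -> emit 'g', reset
Bit 6: prefix='1' (no match yet)
Bit 7: prefix='11' -> emit 'l', reset
Bit 8: prefix='1' (no match yet)
Bit 9: prefix='10' -> emit 'g', reset
Bit 10: prefix='1' (no match yet)
Bit 11: prefix='10' -> emit 'g', reset
Bit 12: prefix='1' (no match yet)
Bit 13: prefix='10' -> emit 'g', reset
Bit 14: prefix='1' (no match yet)
Bit 15: prefix='11' -> emit 'l', reset
Bit 16: prefix='1' (no match yet)
Bit 17: prefix='11' -> emit 'l', reset

Answer: 0 2 4 6 8 10 12 14 16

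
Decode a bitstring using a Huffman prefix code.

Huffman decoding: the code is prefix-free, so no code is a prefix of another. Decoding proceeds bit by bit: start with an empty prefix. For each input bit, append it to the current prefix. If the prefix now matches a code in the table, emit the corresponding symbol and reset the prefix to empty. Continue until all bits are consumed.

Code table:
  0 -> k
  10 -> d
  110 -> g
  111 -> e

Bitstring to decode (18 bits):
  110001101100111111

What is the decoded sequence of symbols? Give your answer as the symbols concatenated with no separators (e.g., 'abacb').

Answer: gkkggkee

Derivation:
Bit 0: prefix='1' (no match yet)
Bit 1: prefix='11' (no match yet)
Bit 2: prefix='110' -> emit 'g', reset
Bit 3: prefix='0' -> emit 'k', reset
Bit 4: prefix='0' -> emit 'k', reset
Bit 5: prefix='1' (no match yet)
Bit 6: prefix='11' (no match yet)
Bit 7: prefix='110' -> emit 'g', reset
Bit 8: prefix='1' (no match yet)
Bit 9: prefix='11' (no match yet)
Bit 10: prefix='110' -> emit 'g', reset
Bit 11: prefix='0' -> emit 'k', reset
Bit 12: prefix='1' (no match yet)
Bit 13: prefix='11' (no match yet)
Bit 14: prefix='111' -> emit 'e', reset
Bit 15: prefix='1' (no match yet)
Bit 16: prefix='11' (no match yet)
Bit 17: prefix='111' -> emit 'e', reset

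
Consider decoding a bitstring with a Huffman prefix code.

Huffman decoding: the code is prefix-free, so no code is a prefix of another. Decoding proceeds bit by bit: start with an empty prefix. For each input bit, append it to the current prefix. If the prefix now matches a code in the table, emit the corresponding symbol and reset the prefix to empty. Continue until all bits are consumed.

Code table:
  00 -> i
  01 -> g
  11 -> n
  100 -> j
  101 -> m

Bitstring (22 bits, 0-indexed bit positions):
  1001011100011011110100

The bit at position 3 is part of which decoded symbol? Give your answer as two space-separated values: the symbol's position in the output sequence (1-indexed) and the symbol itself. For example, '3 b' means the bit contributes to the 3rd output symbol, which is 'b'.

Bit 0: prefix='1' (no match yet)
Bit 1: prefix='10' (no match yet)
Bit 2: prefix='100' -> emit 'j', reset
Bit 3: prefix='1' (no match yet)
Bit 4: prefix='10' (no match yet)
Bit 5: prefix='101' -> emit 'm', reset
Bit 6: prefix='1' (no match yet)
Bit 7: prefix='11' -> emit 'n', reset

Answer: 2 m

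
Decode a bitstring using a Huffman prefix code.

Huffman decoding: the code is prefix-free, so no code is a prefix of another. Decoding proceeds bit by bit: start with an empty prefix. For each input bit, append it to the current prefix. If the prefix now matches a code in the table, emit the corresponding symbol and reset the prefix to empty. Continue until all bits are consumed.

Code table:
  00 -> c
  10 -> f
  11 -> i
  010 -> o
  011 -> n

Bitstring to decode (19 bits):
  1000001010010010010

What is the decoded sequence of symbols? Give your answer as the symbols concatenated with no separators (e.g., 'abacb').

Bit 0: prefix='1' (no match yet)
Bit 1: prefix='10' -> emit 'f', reset
Bit 2: prefix='0' (no match yet)
Bit 3: prefix='00' -> emit 'c', reset
Bit 4: prefix='0' (no match yet)
Bit 5: prefix='00' -> emit 'c', reset
Bit 6: prefix='1' (no match yet)
Bit 7: prefix='10' -> emit 'f', reset
Bit 8: prefix='1' (no match yet)
Bit 9: prefix='10' -> emit 'f', reset
Bit 10: prefix='0' (no match yet)
Bit 11: prefix='01' (no match yet)
Bit 12: prefix='010' -> emit 'o', reset
Bit 13: prefix='0' (no match yet)
Bit 14: prefix='01' (no match yet)
Bit 15: prefix='010' -> emit 'o', reset
Bit 16: prefix='0' (no match yet)
Bit 17: prefix='01' (no match yet)
Bit 18: prefix='010' -> emit 'o', reset

Answer: fccffooo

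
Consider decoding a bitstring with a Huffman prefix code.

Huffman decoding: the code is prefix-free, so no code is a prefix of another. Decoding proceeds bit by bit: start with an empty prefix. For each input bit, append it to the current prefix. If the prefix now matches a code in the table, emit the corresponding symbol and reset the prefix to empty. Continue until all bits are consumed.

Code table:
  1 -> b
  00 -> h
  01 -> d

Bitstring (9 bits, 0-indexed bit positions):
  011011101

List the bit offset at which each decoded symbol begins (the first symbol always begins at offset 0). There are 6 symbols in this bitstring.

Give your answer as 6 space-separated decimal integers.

Answer: 0 2 3 5 6 7

Derivation:
Bit 0: prefix='0' (no match yet)
Bit 1: prefix='01' -> emit 'd', reset
Bit 2: prefix='1' -> emit 'b', reset
Bit 3: prefix='0' (no match yet)
Bit 4: prefix='01' -> emit 'd', reset
Bit 5: prefix='1' -> emit 'b', reset
Bit 6: prefix='1' -> emit 'b', reset
Bit 7: prefix='0' (no match yet)
Bit 8: prefix='01' -> emit 'd', reset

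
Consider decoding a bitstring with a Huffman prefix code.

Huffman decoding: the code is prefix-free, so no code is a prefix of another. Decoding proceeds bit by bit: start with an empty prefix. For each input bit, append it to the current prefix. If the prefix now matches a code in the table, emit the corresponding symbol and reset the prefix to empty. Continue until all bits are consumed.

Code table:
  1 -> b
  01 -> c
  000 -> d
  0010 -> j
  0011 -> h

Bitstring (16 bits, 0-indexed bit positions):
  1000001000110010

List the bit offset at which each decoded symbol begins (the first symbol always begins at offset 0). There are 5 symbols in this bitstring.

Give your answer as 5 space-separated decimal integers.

Bit 0: prefix='1' -> emit 'b', reset
Bit 1: prefix='0' (no match yet)
Bit 2: prefix='00' (no match yet)
Bit 3: prefix='000' -> emit 'd', reset
Bit 4: prefix='0' (no match yet)
Bit 5: prefix='00' (no match yet)
Bit 6: prefix='001' (no match yet)
Bit 7: prefix='0010' -> emit 'j', reset
Bit 8: prefix='0' (no match yet)
Bit 9: prefix='00' (no match yet)
Bit 10: prefix='001' (no match yet)
Bit 11: prefix='0011' -> emit 'h', reset
Bit 12: prefix='0' (no match yet)
Bit 13: prefix='00' (no match yet)
Bit 14: prefix='001' (no match yet)
Bit 15: prefix='0010' -> emit 'j', reset

Answer: 0 1 4 8 12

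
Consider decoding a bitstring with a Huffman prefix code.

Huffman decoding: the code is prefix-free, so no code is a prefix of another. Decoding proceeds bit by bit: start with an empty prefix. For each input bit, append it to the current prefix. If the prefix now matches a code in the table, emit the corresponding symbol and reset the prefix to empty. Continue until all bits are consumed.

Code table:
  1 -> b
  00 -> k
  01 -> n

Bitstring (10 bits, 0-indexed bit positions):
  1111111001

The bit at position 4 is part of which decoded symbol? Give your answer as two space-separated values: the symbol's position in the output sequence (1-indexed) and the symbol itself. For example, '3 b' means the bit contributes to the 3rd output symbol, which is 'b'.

Bit 0: prefix='1' -> emit 'b', reset
Bit 1: prefix='1' -> emit 'b', reset
Bit 2: prefix='1' -> emit 'b', reset
Bit 3: prefix='1' -> emit 'b', reset
Bit 4: prefix='1' -> emit 'b', reset
Bit 5: prefix='1' -> emit 'b', reset
Bit 6: prefix='1' -> emit 'b', reset
Bit 7: prefix='0' (no match yet)
Bit 8: prefix='00' -> emit 'k', reset

Answer: 5 b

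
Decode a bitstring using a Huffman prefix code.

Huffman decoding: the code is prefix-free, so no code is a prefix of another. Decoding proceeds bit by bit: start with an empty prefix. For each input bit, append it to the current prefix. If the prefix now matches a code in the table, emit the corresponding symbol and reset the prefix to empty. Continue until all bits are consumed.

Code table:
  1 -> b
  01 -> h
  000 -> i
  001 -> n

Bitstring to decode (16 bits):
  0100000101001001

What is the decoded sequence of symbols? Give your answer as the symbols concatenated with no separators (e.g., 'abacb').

Bit 0: prefix='0' (no match yet)
Bit 1: prefix='01' -> emit 'h', reset
Bit 2: prefix='0' (no match yet)
Bit 3: prefix='00' (no match yet)
Bit 4: prefix='000' -> emit 'i', reset
Bit 5: prefix='0' (no match yet)
Bit 6: prefix='00' (no match yet)
Bit 7: prefix='001' -> emit 'n', reset
Bit 8: prefix='0' (no match yet)
Bit 9: prefix='01' -> emit 'h', reset
Bit 10: prefix='0' (no match yet)
Bit 11: prefix='00' (no match yet)
Bit 12: prefix='001' -> emit 'n', reset
Bit 13: prefix='0' (no match yet)
Bit 14: prefix='00' (no match yet)
Bit 15: prefix='001' -> emit 'n', reset

Answer: hinhnn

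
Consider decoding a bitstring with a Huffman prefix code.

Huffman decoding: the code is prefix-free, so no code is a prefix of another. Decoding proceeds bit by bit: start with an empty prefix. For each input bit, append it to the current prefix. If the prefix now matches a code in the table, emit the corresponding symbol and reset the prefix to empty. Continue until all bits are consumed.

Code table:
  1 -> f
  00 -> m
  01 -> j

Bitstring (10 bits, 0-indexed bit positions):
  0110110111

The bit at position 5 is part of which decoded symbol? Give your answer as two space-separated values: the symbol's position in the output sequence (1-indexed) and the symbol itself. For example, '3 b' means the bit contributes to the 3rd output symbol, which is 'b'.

Answer: 4 f

Derivation:
Bit 0: prefix='0' (no match yet)
Bit 1: prefix='01' -> emit 'j', reset
Bit 2: prefix='1' -> emit 'f', reset
Bit 3: prefix='0' (no match yet)
Bit 4: prefix='01' -> emit 'j', reset
Bit 5: prefix='1' -> emit 'f', reset
Bit 6: prefix='0' (no match yet)
Bit 7: prefix='01' -> emit 'j', reset
Bit 8: prefix='1' -> emit 'f', reset
Bit 9: prefix='1' -> emit 'f', reset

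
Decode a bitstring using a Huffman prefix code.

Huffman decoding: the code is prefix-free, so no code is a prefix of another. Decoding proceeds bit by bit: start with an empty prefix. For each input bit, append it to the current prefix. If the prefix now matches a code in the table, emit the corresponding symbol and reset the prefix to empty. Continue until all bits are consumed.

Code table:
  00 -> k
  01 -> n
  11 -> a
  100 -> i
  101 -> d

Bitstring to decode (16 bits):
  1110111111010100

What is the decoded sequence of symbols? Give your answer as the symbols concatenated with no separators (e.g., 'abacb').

Answer: adaadnk

Derivation:
Bit 0: prefix='1' (no match yet)
Bit 1: prefix='11' -> emit 'a', reset
Bit 2: prefix='1' (no match yet)
Bit 3: prefix='10' (no match yet)
Bit 4: prefix='101' -> emit 'd', reset
Bit 5: prefix='1' (no match yet)
Bit 6: prefix='11' -> emit 'a', reset
Bit 7: prefix='1' (no match yet)
Bit 8: prefix='11' -> emit 'a', reset
Bit 9: prefix='1' (no match yet)
Bit 10: prefix='10' (no match yet)
Bit 11: prefix='101' -> emit 'd', reset
Bit 12: prefix='0' (no match yet)
Bit 13: prefix='01' -> emit 'n', reset
Bit 14: prefix='0' (no match yet)
Bit 15: prefix='00' -> emit 'k', reset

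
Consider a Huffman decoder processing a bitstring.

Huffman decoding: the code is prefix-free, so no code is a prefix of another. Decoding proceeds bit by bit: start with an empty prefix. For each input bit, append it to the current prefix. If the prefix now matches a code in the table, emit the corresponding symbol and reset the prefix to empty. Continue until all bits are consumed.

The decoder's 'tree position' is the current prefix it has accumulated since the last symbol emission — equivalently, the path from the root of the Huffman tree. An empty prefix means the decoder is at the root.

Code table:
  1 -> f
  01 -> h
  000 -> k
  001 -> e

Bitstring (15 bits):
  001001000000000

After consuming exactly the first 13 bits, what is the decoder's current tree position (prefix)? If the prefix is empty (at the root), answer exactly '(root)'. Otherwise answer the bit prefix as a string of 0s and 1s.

Bit 0: prefix='0' (no match yet)
Bit 1: prefix='00' (no match yet)
Bit 2: prefix='001' -> emit 'e', reset
Bit 3: prefix='0' (no match yet)
Bit 4: prefix='00' (no match yet)
Bit 5: prefix='001' -> emit 'e', reset
Bit 6: prefix='0' (no match yet)
Bit 7: prefix='00' (no match yet)
Bit 8: prefix='000' -> emit 'k', reset
Bit 9: prefix='0' (no match yet)
Bit 10: prefix='00' (no match yet)
Bit 11: prefix='000' -> emit 'k', reset
Bit 12: prefix='0' (no match yet)

Answer: 0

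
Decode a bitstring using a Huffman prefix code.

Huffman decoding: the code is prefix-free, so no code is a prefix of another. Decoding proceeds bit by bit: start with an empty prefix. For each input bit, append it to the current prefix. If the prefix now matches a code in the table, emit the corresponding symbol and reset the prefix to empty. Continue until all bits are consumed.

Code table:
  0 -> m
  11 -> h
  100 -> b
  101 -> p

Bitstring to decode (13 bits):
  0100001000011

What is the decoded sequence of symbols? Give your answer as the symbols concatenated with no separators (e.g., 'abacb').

Answer: mbmmbmmh

Derivation:
Bit 0: prefix='0' -> emit 'm', reset
Bit 1: prefix='1' (no match yet)
Bit 2: prefix='10' (no match yet)
Bit 3: prefix='100' -> emit 'b', reset
Bit 4: prefix='0' -> emit 'm', reset
Bit 5: prefix='0' -> emit 'm', reset
Bit 6: prefix='1' (no match yet)
Bit 7: prefix='10' (no match yet)
Bit 8: prefix='100' -> emit 'b', reset
Bit 9: prefix='0' -> emit 'm', reset
Bit 10: prefix='0' -> emit 'm', reset
Bit 11: prefix='1' (no match yet)
Bit 12: prefix='11' -> emit 'h', reset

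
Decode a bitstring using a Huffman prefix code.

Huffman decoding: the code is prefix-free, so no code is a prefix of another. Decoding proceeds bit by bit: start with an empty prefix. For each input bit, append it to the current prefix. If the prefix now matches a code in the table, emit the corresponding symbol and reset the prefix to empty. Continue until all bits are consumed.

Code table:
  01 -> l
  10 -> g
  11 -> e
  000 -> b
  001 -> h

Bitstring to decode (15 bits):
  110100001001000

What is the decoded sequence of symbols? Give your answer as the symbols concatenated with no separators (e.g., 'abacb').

Answer: elblhb

Derivation:
Bit 0: prefix='1' (no match yet)
Bit 1: prefix='11' -> emit 'e', reset
Bit 2: prefix='0' (no match yet)
Bit 3: prefix='01' -> emit 'l', reset
Bit 4: prefix='0' (no match yet)
Bit 5: prefix='00' (no match yet)
Bit 6: prefix='000' -> emit 'b', reset
Bit 7: prefix='0' (no match yet)
Bit 8: prefix='01' -> emit 'l', reset
Bit 9: prefix='0' (no match yet)
Bit 10: prefix='00' (no match yet)
Bit 11: prefix='001' -> emit 'h', reset
Bit 12: prefix='0' (no match yet)
Bit 13: prefix='00' (no match yet)
Bit 14: prefix='000' -> emit 'b', reset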